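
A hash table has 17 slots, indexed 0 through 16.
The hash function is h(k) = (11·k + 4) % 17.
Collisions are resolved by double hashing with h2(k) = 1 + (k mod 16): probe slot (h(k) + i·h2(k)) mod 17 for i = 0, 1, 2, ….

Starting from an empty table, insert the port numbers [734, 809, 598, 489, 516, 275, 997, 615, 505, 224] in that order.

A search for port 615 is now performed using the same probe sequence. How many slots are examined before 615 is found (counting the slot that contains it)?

5

Insert 734: h=3, slot 3 empty -> index 3.
Insert 809: h=12, slot 12 empty -> index 12.
Insert 598: h=3, h2=7, slot 3 occupied -> index 10.
Insert 489: h=11, slot 11 empty -> index 11.
Insert 516: h=2, slot 2 empty -> index 2.
Insert 275: h=3, h2=4, slot 3 occupied -> index 7.
Insert 997: h=6, slot 6 empty -> index 6.
Insert 615: h=3, h2=8, slots 3,11,2,10 occupied -> index 1.
Insert 505: h=0, slot 0 empty -> index 0.
Insert 224: h=3, h2=1, slot 3 occupied -> index 4.
Table: [505, 615, 516, 734, 224, _, 997, 275, _, _, 598, 489, 809, _, _, _, _]
Lookup 615: h=3, h2=8, probe 3,11,2,10,1 → found at 1.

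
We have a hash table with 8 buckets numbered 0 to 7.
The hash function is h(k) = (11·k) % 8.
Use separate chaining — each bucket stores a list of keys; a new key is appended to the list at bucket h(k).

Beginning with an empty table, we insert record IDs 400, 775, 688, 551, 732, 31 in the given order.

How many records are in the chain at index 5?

3

400 → bucket 0
775 → bucket 5
688 → bucket 0 (collision)
551 → bucket 5 (collision)
732 → bucket 4
31 → bucket 5 (collision)
Final buckets:
0: 400 -> 688
1: _
2: _
3: _
4: 732
5: 775 -> 551 -> 31
6: _
7: _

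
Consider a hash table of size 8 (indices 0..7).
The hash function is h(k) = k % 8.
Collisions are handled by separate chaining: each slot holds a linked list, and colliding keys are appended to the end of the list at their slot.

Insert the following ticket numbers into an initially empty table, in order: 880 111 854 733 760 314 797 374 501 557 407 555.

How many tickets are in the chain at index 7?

2

Insert 880: h=0, bucket 0 empty → new chain.
Insert 111: h=7, bucket 7 empty → new chain.
Insert 854: h=6, bucket 6 empty → new chain.
Insert 733: h=5, bucket 5 empty → new chain.
Insert 760: h=0, bucket 0 nonempty → append to chain.
Insert 314: h=2, bucket 2 empty → new chain.
Insert 797: h=5, bucket 5 nonempty → append to chain.
Insert 374: h=6, bucket 6 nonempty → append to chain.
Insert 501: h=5, bucket 5 nonempty → append to chain.
Insert 557: h=5, bucket 5 nonempty → append to chain.
Insert 407: h=7, bucket 7 nonempty → append to chain.
Insert 555: h=3, bucket 3 empty → new chain.
Final buckets:
0: 880 -> 760
1: -
2: 314
3: 555
4: -
5: 733 -> 797 -> 501 -> 557
6: 854 -> 374
7: 111 -> 407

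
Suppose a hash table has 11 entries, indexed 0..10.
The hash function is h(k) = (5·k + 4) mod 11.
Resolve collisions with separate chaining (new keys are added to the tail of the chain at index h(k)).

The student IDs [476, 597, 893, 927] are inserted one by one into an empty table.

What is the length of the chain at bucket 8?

Insert 476: h=8, bucket 8 empty -> new chain.
Insert 597: h=8, bucket 8 nonempty -> append to chain.
Insert 893: h=3, bucket 3 empty -> new chain.
Insert 927: h=8, bucket 8 nonempty -> append to chain.
Final buckets:
0: .
1: .
2: .
3: 893
4: .
5: .
6: .
7: .
8: 476 -> 597 -> 927
9: .
10: .

3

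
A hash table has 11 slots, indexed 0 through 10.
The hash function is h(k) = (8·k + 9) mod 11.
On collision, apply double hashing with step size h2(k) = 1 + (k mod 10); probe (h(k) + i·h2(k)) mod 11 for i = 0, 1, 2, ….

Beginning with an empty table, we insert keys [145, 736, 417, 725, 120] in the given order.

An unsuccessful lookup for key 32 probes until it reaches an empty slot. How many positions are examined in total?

145 hashes to 3; slot 3 is free → place at 3.
736 hashes to 1; slot 1 is free → place at 1.
417 hashes to 1, h2=8; 1 taken → place at 9.
725 hashes to 1, h2=6; 1 taken → place at 7.
120 hashes to 1, h2=1; 1 taken → place at 2.
Table: [∅, 736, 120, 145, ∅, ∅, ∅, 725, ∅, 417, ∅]
Lookup 32: h=1, h2=3, probe 1,4 → slot 4 empty, not found.

2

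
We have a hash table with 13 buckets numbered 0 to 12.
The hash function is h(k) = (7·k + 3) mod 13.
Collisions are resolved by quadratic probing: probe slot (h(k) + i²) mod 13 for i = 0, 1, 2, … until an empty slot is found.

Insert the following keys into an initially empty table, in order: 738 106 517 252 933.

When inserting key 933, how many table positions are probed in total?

5

738 hashes to 8; slot 8 is free => place at 8.
106 hashes to 4; slot 4 is free => place at 4.
517 hashes to 8; 8 taken => place at 9.
252 hashes to 12; slot 12 is free => place at 12.
933 hashes to 8; 8,9,12,4 taken => place at 11.
Table: [-, -, -, -, 106, -, -, -, 738, 517, -, 933, 252]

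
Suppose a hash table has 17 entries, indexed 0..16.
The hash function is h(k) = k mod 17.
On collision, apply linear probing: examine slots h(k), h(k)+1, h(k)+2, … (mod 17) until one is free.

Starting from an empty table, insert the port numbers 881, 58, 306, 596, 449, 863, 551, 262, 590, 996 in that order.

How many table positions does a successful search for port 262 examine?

4

881 hashes to 14; slot 14 is free => place at 14.
58 hashes to 7; slot 7 is free => place at 7.
306 hashes to 0; slot 0 is free => place at 0.
596 hashes to 1; slot 1 is free => place at 1.
449 hashes to 7; 7 taken => place at 8.
863 hashes to 13; slot 13 is free => place at 13.
551 hashes to 7; 7,8 taken => place at 9.
262 hashes to 7; 7,8,9 taken => place at 10.
590 hashes to 12; slot 12 is free => place at 12.
996 hashes to 10; 10 taken => place at 11.
Table: [306, 596, ., ., ., ., ., 58, 449, 551, 262, 996, 590, 863, 881, ., .]
Lookup 262: h=7, probe 7,8,9,10 → found at 10.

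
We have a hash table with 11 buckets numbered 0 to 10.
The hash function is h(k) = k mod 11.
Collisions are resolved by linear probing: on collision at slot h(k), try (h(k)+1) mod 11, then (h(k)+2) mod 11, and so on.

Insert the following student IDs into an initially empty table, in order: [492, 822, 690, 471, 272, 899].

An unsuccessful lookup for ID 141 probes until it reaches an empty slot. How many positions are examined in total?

Insert 492: h=8, slot 8 empty -> index 8.
Insert 822: h=8, slot 8 occupied -> index 9.
Insert 690: h=8, slots 8,9 occupied -> index 10.
Insert 471: h=9, slots 9,10 occupied -> index 0.
Insert 272: h=8, slots 8,9,10,0 occupied -> index 1.
Insert 899: h=8, slots 8,9,10,0,1 occupied -> index 2.
Table: [471, 272, 899, —, —, —, —, —, 492, 822, 690]
Lookup 141: h=9, probe 9,10,0,1,2,3 → slot 3 empty, not found.

6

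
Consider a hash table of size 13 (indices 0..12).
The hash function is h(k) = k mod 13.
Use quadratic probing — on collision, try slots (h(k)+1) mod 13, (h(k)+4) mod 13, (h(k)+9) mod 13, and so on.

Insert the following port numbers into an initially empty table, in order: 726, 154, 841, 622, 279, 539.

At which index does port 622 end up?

726: h=11 => slot 11
154: h=11, probe 11,12 => slot 12
841: h=9 => slot 9
622: h=11, probe 11,12,2 => slot 2
279: h=6 => slot 6
539: h=6, probe 6,7 => slot 7
Table: [_, _, 622, _, _, _, 279, 539, _, 841, _, 726, 154]

2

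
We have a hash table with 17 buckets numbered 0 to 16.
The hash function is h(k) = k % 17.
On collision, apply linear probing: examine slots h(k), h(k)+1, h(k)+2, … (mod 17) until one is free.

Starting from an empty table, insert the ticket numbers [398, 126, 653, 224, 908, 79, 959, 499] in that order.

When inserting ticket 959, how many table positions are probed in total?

398: h=7 => slot 7
126: h=7, probe 7,8 => slot 8
653: h=7, probe 7,8,9 => slot 9
224: h=3 => slot 3
908: h=7, probe 7,8,9,10 => slot 10
79: h=11 => slot 11
959: h=7, probe 7,8,9,10,11,12 => slot 12
499: h=6 => slot 6
Table: [∅, ∅, ∅, 224, ∅, ∅, 499, 398, 126, 653, 908, 79, 959, ∅, ∅, ∅, ∅]

6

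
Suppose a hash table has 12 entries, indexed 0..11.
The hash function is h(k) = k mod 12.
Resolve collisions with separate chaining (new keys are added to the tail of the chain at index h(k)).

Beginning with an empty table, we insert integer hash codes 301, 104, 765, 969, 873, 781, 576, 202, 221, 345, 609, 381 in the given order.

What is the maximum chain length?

6

Insert 301: h=1, bucket 1 empty → new chain.
Insert 104: h=8, bucket 8 empty → new chain.
Insert 765: h=9, bucket 9 empty → new chain.
Insert 969: h=9, bucket 9 nonempty → append to chain.
Insert 873: h=9, bucket 9 nonempty → append to chain.
Insert 781: h=1, bucket 1 nonempty → append to chain.
Insert 576: h=0, bucket 0 empty → new chain.
Insert 202: h=10, bucket 10 empty → new chain.
Insert 221: h=5, bucket 5 empty → new chain.
Insert 345: h=9, bucket 9 nonempty → append to chain.
Insert 609: h=9, bucket 9 nonempty → append to chain.
Insert 381: h=9, bucket 9 nonempty → append to chain.
Final buckets:
0: 576
1: 301 -> 781
2: ∅
3: ∅
4: ∅
5: 221
6: ∅
7: ∅
8: 104
9: 765 -> 969 -> 873 -> 345 -> 609 -> 381
10: 202
11: ∅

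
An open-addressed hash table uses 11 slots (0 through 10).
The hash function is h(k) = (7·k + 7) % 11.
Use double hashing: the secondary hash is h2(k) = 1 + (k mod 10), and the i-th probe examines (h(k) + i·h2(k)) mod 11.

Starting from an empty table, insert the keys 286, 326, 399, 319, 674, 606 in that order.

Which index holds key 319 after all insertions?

5

286: h=7 => slot 7
326: h=1 => slot 1
399: h=6 => slot 6
319: h=7, h2=10, probe 7,6,5 => slot 5
674: h=6, h2=5, probe 6,0 => slot 0
606: h=3 => slot 3
Table: [674, 326, ., 606, ., 319, 399, 286, ., ., .]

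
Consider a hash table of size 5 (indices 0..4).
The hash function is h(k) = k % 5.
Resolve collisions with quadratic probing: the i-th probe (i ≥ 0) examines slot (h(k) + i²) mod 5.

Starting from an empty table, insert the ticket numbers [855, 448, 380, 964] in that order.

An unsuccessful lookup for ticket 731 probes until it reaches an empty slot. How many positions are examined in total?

855 hashes to 0; slot 0 is free → place at 0.
448 hashes to 3; slot 3 is free → place at 3.
380 hashes to 0; 0 taken → place at 1.
964 hashes to 4; slot 4 is free → place at 4.
Table: [855, 380, -, 448, 964]
Lookup 731: h=1, probe 1,2 → slot 2 empty, not found.

2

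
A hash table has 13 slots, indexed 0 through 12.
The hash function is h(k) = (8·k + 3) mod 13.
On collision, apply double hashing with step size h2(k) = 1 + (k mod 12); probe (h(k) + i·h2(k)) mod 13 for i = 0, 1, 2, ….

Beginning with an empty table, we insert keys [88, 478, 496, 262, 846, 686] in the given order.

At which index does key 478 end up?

88 hashes to 5; slot 5 is free → place at 5.
478 hashes to 5, h2=11; 5 taken → place at 3.
496 hashes to 6; slot 6 is free → place at 6.
262 hashes to 6, h2=11; 6 taken → place at 4.
846 hashes to 11; slot 11 is free → place at 11.
686 hashes to 5, h2=3; 5 taken → place at 8.
Table: [_, _, _, 478, 262, 88, 496, _, 686, _, _, 846, _]

3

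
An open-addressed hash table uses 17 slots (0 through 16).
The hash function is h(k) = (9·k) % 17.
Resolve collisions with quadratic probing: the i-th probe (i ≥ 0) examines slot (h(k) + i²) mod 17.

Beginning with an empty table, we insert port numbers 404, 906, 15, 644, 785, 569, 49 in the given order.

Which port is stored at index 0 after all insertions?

644

Insert 404: h=15, slot 15 empty → index 15.
Insert 906: h=11, slot 11 empty → index 11.
Insert 15: h=16, slot 16 empty → index 16.
Insert 644: h=16, slot 16 occupied → index 0.
Insert 785: h=10, slot 10 empty → index 10.
Insert 569: h=4, slot 4 empty → index 4.
Insert 49: h=16, slots 16,0 occupied → index 3.
Table: [644, _, _, 49, 569, _, _, _, _, _, 785, 906, _, _, _, 404, 15]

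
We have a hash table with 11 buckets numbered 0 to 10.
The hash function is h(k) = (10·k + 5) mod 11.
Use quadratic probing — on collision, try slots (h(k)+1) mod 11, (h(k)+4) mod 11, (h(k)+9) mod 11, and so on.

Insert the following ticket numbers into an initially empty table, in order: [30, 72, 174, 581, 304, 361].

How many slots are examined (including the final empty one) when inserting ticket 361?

4

30 hashes to 8; slot 8 is free -> place at 8.
72 hashes to 10; slot 10 is free -> place at 10.
174 hashes to 7; slot 7 is free -> place at 7.
581 hashes to 7; 7,8 taken -> place at 0.
304 hashes to 9; slot 9 is free -> place at 9.
361 hashes to 7; 7,8,0 taken -> place at 5.
Table: [581, ∅, ∅, ∅, ∅, 361, ∅, 174, 30, 304, 72]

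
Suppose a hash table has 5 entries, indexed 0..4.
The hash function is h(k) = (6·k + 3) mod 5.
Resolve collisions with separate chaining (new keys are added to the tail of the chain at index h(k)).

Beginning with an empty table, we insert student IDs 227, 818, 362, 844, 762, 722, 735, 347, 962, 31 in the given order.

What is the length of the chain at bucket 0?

227 -> bucket 0
818 -> bucket 1
362 -> bucket 0 (collision)
844 -> bucket 2
762 -> bucket 0 (collision)
722 -> bucket 0 (collision)
735 -> bucket 3
347 -> bucket 0 (collision)
962 -> bucket 0 (collision)
31 -> bucket 4
Final buckets:
0: 227 -> 362 -> 762 -> 722 -> 347 -> 962
1: 818
2: 844
3: 735
4: 31

6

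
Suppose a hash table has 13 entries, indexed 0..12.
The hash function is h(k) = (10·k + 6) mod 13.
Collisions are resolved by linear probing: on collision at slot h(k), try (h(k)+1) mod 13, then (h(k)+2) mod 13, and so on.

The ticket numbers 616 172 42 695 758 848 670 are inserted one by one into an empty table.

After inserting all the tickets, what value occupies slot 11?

Insert 616: h=4, slot 4 empty => index 4.
Insert 172: h=10, slot 10 empty => index 10.
Insert 42: h=10, slot 10 occupied => index 11.
Insert 695: h=1, slot 1 empty => index 1.
Insert 758: h=7, slot 7 empty => index 7.
Insert 848: h=10, slots 10,11 occupied => index 12.
Insert 670: h=11, slots 11,12 occupied => index 0.
Table: [670, 695, _, _, 616, _, _, 758, _, _, 172, 42, 848]

42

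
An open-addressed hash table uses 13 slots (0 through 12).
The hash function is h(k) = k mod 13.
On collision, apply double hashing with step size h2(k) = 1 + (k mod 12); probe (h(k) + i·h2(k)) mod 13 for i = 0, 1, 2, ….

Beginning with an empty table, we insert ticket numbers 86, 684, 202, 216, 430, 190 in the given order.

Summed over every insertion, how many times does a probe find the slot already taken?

Insert 86: h=8, slot 8 empty → index 8.
Insert 684: h=8, h2=1, slot 8 occupied → index 9.
Insert 202: h=7, slot 7 empty → index 7.
Insert 216: h=8, h2=1, slots 8,9 occupied → index 10.
Insert 430: h=1, slot 1 empty → index 1.
Insert 190: h=8, h2=11, slot 8 occupied → index 6.
Table: [-, 430, -, -, -, -, 190, 202, 86, 684, 216, -, -]

4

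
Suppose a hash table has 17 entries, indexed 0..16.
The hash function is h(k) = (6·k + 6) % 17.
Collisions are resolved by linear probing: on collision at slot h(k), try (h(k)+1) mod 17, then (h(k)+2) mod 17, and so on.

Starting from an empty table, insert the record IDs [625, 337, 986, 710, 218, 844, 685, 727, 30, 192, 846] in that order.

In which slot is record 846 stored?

625 hashes to 16; slot 16 is free => place at 16.
337 hashes to 5; slot 5 is free => place at 5.
986 hashes to 6; slot 6 is free => place at 6.
710 hashes to 16; 16 taken => place at 0.
218 hashes to 5; 5,6 taken => place at 7.
844 hashes to 4; slot 4 is free => place at 4.
685 hashes to 2; slot 2 is free => place at 2.
727 hashes to 16; 16,0 taken => place at 1.
30 hashes to 16; 16,0,1,2 taken => place at 3.
192 hashes to 2; 2,3,4,5,6,7 taken => place at 8.
846 hashes to 16; 16,0,1,2,3,4,5,6,7,8 taken => place at 9.
Table: [710, 727, 685, 30, 844, 337, 986, 218, 192, 846, -, -, -, -, -, -, 625]

9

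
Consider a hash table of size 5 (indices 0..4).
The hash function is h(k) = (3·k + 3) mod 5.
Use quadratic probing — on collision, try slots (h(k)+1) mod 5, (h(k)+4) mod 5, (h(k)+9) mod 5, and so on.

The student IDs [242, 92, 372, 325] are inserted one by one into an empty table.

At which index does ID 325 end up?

242: h=4 → slot 4
92: h=4, probe 4,0 → slot 0
372: h=4, probe 4,0,3 → slot 3
325: h=3, probe 3,4,2 → slot 2
Table: [92, ∅, 325, 372, 242]

2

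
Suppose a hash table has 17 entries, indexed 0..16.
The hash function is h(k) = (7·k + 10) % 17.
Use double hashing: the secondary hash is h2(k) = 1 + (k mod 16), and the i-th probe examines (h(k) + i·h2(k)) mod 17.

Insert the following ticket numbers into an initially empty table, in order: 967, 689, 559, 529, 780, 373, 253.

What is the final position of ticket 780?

967: h=13 => slot 13
689: h=5 => slot 5
559: h=13, h2=16, probe 13,12 => slot 12
529: h=7 => slot 7
780: h=13, h2=13, probe 13,9 => slot 9
373: h=3 => slot 3
253: h=13, h2=14, probe 13,10 => slot 10
Table: [., ., ., 373, ., 689, ., 529, ., 780, 253, ., 559, 967, ., ., .]

9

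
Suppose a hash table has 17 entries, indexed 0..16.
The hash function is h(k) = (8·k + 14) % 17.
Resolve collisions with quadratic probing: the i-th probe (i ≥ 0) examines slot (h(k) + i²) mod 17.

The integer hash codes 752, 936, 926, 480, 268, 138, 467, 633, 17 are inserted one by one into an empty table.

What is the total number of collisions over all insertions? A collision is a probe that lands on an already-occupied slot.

752: h=12 -> slot 12
936: h=5 -> slot 5
926: h=10 -> slot 10
480: h=12, probe 12,13 -> slot 13
268: h=16 -> slot 16
138: h=13, probe 13,14 -> slot 14
467: h=10, probe 10,11 -> slot 11
633: h=12, probe 12,13,16,4 -> slot 4
17: h=14, probe 14,15 -> slot 15
Table: [_, _, _, _, 633, 936, _, _, _, _, 926, 467, 752, 480, 138, 17, 268]

7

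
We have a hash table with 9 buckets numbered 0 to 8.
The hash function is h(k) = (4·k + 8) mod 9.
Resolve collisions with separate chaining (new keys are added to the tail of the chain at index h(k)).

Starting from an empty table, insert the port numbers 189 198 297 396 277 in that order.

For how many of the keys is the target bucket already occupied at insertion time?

3

Insert 189: h=8, bucket 8 empty -> new chain.
Insert 198: h=8, bucket 8 nonempty -> append to chain.
Insert 297: h=8, bucket 8 nonempty -> append to chain.
Insert 396: h=8, bucket 8 nonempty -> append to chain.
Insert 277: h=0, bucket 0 empty -> new chain.
Final buckets:
0: 277
1: _
2: _
3: _
4: _
5: _
6: _
7: _
8: 189 -> 198 -> 297 -> 396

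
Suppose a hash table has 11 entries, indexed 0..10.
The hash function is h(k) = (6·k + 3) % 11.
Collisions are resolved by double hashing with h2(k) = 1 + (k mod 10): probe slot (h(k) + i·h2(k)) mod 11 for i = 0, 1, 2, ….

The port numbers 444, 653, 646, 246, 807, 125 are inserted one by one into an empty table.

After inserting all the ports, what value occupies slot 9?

444 hashes to 5; slot 5 is free -> place at 5.
653 hashes to 5, h2=4; 5 taken -> place at 9.
646 hashes to 7; slot 7 is free -> place at 7.
246 hashes to 5, h2=7; 5 taken -> place at 1.
807 hashes to 5, h2=8; 5 taken -> place at 2.
125 hashes to 5, h2=6; 5 taken -> place at 0.
Table: [125, 246, 807, —, —, 444, —, 646, —, 653, —]

653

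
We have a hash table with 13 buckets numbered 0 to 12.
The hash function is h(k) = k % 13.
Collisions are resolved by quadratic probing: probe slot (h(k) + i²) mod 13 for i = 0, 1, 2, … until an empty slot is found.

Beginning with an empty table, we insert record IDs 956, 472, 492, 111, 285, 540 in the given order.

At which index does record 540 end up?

3

956: h=7 => slot 7
472: h=4 => slot 4
492: h=11 => slot 11
111: h=7, probe 7,8 => slot 8
285: h=12 => slot 12
540: h=7, probe 7,8,11,3 => slot 3
Table: [., ., ., 540, 472, ., ., 956, 111, ., ., 492, 285]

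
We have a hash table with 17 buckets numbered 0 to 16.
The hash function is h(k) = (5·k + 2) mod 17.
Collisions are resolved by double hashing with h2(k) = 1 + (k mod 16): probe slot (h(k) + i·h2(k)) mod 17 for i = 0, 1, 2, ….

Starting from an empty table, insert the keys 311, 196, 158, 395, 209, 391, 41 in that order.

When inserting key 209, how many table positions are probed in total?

Insert 311: h=10, slot 10 empty => index 10.
Insert 196: h=13, slot 13 empty => index 13.
Insert 158: h=10, h2=15, slot 10 occupied => index 8.
Insert 395: h=5, slot 5 empty => index 5.
Insert 209: h=10, h2=2, slot 10 occupied => index 12.
Insert 391: h=2, slot 2 empty => index 2.
Insert 41: h=3, slot 3 empty => index 3.
Table: [∅, ∅, 391, 41, ∅, 395, ∅, ∅, 158, ∅, 311, ∅, 209, 196, ∅, ∅, ∅]

2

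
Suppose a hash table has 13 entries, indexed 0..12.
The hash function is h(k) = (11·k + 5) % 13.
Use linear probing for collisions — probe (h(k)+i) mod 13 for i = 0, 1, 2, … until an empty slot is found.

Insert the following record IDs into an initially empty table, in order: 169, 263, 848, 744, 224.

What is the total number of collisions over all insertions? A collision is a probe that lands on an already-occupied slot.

6

169 hashes to 5; slot 5 is free => place at 5.
263 hashes to 12; slot 12 is free => place at 12.
848 hashes to 12; 12 taken => place at 0.
744 hashes to 12; 12,0 taken => place at 1.
224 hashes to 12; 12,0,1 taken => place at 2.
Table: [848, 744, 224, -, -, 169, -, -, -, -, -, -, 263]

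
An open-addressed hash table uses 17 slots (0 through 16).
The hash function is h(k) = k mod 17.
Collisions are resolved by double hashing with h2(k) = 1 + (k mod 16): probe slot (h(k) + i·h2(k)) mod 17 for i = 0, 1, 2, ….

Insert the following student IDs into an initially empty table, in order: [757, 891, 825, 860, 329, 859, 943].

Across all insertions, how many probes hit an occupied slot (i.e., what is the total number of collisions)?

757: h=9 -> slot 9
891: h=7 -> slot 7
825: h=9, h2=10, probe 9,2 -> slot 2
860: h=10 -> slot 10
329: h=6 -> slot 6
859: h=9, h2=12, probe 9,4 -> slot 4
943: h=8 -> slot 8
Table: [∅, ∅, 825, ∅, 859, ∅, 329, 891, 943, 757, 860, ∅, ∅, ∅, ∅, ∅, ∅]

2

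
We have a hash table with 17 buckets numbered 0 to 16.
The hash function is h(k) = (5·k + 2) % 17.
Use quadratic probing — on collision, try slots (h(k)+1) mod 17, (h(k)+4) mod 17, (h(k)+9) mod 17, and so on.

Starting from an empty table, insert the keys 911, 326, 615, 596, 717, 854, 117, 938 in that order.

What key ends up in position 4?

911: h=1 -> slot 1
326: h=0 -> slot 0
615: h=0, probe 0,1,4 -> slot 4
596: h=7 -> slot 7
717: h=0, probe 0,1,4,9 -> slot 9
854: h=5 -> slot 5
117: h=9, probe 9,10 -> slot 10
938: h=0, probe 0,1,4,9,16 -> slot 16
Table: [326, 911, —, —, 615, 854, —, 596, —, 717, 117, —, —, —, —, —, 938]

615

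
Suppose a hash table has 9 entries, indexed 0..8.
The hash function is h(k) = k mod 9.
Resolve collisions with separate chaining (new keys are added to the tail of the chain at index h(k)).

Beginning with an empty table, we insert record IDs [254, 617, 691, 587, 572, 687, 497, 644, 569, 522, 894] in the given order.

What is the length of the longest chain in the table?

254 → bucket 2
617 → bucket 5
691 → bucket 7
587 → bucket 2 (collision)
572 → bucket 5 (collision)
687 → bucket 3
497 → bucket 2 (collision)
644 → bucket 5 (collision)
569 → bucket 2 (collision)
522 → bucket 0
894 → bucket 3 (collision)
Final buckets:
0: 522
1: ∅
2: 254 -> 587 -> 497 -> 569
3: 687 -> 894
4: ∅
5: 617 -> 572 -> 644
6: ∅
7: 691
8: ∅

4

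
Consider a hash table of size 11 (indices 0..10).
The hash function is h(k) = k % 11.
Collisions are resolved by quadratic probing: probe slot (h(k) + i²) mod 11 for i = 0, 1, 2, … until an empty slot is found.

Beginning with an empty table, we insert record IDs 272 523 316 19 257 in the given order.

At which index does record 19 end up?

1

272 hashes to 8; slot 8 is free -> place at 8.
523 hashes to 6; slot 6 is free -> place at 6.
316 hashes to 8; 8 taken -> place at 9.
19 hashes to 8; 8,9 taken -> place at 1.
257 hashes to 4; slot 4 is free -> place at 4.
Table: [., 19, ., ., 257, ., 523, ., 272, 316, .]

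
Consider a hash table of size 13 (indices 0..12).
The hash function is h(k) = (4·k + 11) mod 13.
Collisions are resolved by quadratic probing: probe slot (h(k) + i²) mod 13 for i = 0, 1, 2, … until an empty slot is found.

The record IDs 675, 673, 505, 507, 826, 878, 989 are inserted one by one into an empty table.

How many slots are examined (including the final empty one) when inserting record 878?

2

675 hashes to 7; slot 7 is free -> place at 7.
673 hashes to 12; slot 12 is free -> place at 12.
505 hashes to 3; slot 3 is free -> place at 3.
507 hashes to 11; slot 11 is free -> place at 11.
826 hashes to 0; slot 0 is free -> place at 0.
878 hashes to 0; 0 taken -> place at 1.
989 hashes to 2; slot 2 is free -> place at 2.
Table: [826, 878, 989, 505, ., ., ., 675, ., ., ., 507, 673]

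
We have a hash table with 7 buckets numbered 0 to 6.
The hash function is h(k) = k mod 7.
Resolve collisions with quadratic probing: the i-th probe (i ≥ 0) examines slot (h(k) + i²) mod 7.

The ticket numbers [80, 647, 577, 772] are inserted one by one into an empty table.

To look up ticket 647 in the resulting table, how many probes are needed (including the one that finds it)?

80 hashes to 3; slot 3 is free → place at 3.
647 hashes to 3; 3 taken → place at 4.
577 hashes to 3; 3,4 taken → place at 0.
772 hashes to 2; slot 2 is free → place at 2.
Table: [577, —, 772, 80, 647, —, —]
Lookup 647: h=3, probe 3,4 → found at 4.

2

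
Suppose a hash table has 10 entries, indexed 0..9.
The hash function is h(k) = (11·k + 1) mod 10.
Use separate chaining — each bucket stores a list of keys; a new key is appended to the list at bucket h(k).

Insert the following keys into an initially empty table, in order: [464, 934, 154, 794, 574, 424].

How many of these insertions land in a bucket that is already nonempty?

Insert 464: h=5, bucket 5 empty → new chain.
Insert 934: h=5, bucket 5 nonempty → append to chain.
Insert 154: h=5, bucket 5 nonempty → append to chain.
Insert 794: h=5, bucket 5 nonempty → append to chain.
Insert 574: h=5, bucket 5 nonempty → append to chain.
Insert 424: h=5, bucket 5 nonempty → append to chain.
Final buckets:
0: ∅
1: ∅
2: ∅
3: ∅
4: ∅
5: 464 -> 934 -> 154 -> 794 -> 574 -> 424
6: ∅
7: ∅
8: ∅
9: ∅

5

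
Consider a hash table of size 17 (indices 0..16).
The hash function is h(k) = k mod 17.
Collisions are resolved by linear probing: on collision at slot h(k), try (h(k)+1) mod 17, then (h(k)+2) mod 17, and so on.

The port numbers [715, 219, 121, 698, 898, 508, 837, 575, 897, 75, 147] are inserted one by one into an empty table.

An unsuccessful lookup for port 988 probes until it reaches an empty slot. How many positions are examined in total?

4

715 hashes to 1; slot 1 is free => place at 1.
219 hashes to 15; slot 15 is free => place at 15.
121 hashes to 2; slot 2 is free => place at 2.
698 hashes to 1; 1,2 taken => place at 3.
898 hashes to 14; slot 14 is free => place at 14.
508 hashes to 15; 15 taken => place at 16.
837 hashes to 4; slot 4 is free => place at 4.
575 hashes to 14; 14,15,16 taken => place at 0.
897 hashes to 13; slot 13 is free => place at 13.
75 hashes to 7; slot 7 is free => place at 7.
147 hashes to 11; slot 11 is free => place at 11.
Table: [575, 715, 121, 698, 837, ∅, ∅, 75, ∅, ∅, ∅, 147, ∅, 897, 898, 219, 508]
Lookup 988: h=2, probe 2,3,4,5 → slot 5 empty, not found.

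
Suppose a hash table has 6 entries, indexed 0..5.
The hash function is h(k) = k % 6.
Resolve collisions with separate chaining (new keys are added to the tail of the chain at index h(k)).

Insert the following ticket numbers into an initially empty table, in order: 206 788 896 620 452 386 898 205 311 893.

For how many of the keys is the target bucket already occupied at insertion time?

206 -> bucket 2
788 -> bucket 2 (collision)
896 -> bucket 2 (collision)
620 -> bucket 2 (collision)
452 -> bucket 2 (collision)
386 -> bucket 2 (collision)
898 -> bucket 4
205 -> bucket 1
311 -> bucket 5
893 -> bucket 5 (collision)
Final buckets:
0: ∅
1: 205
2: 206 -> 788 -> 896 -> 620 -> 452 -> 386
3: ∅
4: 898
5: 311 -> 893

6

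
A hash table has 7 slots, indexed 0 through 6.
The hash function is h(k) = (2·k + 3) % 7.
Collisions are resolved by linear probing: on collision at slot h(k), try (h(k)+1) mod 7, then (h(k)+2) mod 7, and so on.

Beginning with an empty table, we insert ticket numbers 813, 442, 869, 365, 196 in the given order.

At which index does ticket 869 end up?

813: h=5 => slot 5
442: h=5, probe 5,6 => slot 6
869: h=5, probe 5,6,0 => slot 0
365: h=5, probe 5,6,0,1 => slot 1
196: h=3 => slot 3
Table: [869, 365, _, 196, _, 813, 442]

0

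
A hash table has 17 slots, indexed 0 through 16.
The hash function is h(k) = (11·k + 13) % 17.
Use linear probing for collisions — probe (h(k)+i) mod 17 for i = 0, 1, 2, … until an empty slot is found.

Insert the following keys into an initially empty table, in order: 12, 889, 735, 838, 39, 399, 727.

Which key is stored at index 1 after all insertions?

Insert 12: h=9, slot 9 empty => index 9.
Insert 889: h=0, slot 0 empty => index 0.
Insert 735: h=6, slot 6 empty => index 6.
Insert 838: h=0, slot 0 occupied => index 1.
Insert 39: h=0, slots 0,1 occupied => index 2.
Insert 399: h=16, slot 16 empty => index 16.
Insert 727: h=3, slot 3 empty => index 3.
Table: [889, 838, 39, 727, ., ., 735, ., ., 12, ., ., ., ., ., ., 399]

838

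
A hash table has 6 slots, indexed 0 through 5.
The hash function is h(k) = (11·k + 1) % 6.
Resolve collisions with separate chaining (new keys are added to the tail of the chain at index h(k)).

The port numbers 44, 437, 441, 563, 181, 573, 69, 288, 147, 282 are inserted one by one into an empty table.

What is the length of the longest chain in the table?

Insert 44: h=5, bucket 5 empty -> new chain.
Insert 437: h=2, bucket 2 empty -> new chain.
Insert 441: h=4, bucket 4 empty -> new chain.
Insert 563: h=2, bucket 2 nonempty -> append to chain.
Insert 181: h=0, bucket 0 empty -> new chain.
Insert 573: h=4, bucket 4 nonempty -> append to chain.
Insert 69: h=4, bucket 4 nonempty -> append to chain.
Insert 288: h=1, bucket 1 empty -> new chain.
Insert 147: h=4, bucket 4 nonempty -> append to chain.
Insert 282: h=1, bucket 1 nonempty -> append to chain.
Final buckets:
0: 181
1: 288 -> 282
2: 437 -> 563
3: _
4: 441 -> 573 -> 69 -> 147
5: 44

4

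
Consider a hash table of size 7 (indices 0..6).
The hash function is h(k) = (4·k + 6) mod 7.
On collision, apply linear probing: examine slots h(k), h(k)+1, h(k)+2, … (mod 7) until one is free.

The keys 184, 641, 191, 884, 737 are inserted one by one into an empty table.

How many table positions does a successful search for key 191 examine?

3

Insert 184: h=0, slot 0 empty -> index 0.
Insert 641: h=1, slot 1 empty -> index 1.
Insert 191: h=0, slots 0,1 occupied -> index 2.
Insert 884: h=0, slots 0,1,2 occupied -> index 3.
Insert 737: h=0, slots 0,1,2,3 occupied -> index 4.
Table: [184, 641, 191, 884, 737, -, -]
Lookup 191: h=0, probe 0,1,2 → found at 2.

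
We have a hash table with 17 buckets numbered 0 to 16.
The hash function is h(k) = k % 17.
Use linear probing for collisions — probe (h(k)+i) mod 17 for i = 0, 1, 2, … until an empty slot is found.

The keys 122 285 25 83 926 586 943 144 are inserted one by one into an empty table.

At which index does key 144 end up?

122: h=3 -> slot 3
285: h=13 -> slot 13
25: h=8 -> slot 8
83: h=15 -> slot 15
926: h=8, probe 8,9 -> slot 9
586: h=8, probe 8,9,10 -> slot 10
943: h=8, probe 8,9,10,11 -> slot 11
144: h=8, probe 8,9,10,11,12 -> slot 12
Table: [-, -, -, 122, -, -, -, -, 25, 926, 586, 943, 144, 285, -, 83, -]

12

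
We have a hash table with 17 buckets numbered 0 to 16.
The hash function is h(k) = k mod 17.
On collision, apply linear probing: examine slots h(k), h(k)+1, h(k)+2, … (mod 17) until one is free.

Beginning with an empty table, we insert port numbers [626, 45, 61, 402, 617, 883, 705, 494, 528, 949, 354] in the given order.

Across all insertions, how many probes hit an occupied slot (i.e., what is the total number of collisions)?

626 hashes to 14; slot 14 is free => place at 14.
45 hashes to 11; slot 11 is free => place at 11.
61 hashes to 10; slot 10 is free => place at 10.
402 hashes to 11; 11 taken => place at 12.
617 hashes to 5; slot 5 is free => place at 5.
883 hashes to 16; slot 16 is free => place at 16.
705 hashes to 8; slot 8 is free => place at 8.
494 hashes to 1; slot 1 is free => place at 1.
528 hashes to 1; 1 taken => place at 2.
949 hashes to 14; 14 taken => place at 15.
354 hashes to 14; 14,15,16 taken => place at 0.
Table: [354, 494, 528, ., ., 617, ., ., 705, ., 61, 45, 402, ., 626, 949, 883]

6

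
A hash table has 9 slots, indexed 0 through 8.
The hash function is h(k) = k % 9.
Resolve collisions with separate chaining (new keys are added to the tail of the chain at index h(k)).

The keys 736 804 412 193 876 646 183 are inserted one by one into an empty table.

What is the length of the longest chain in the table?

736 -> bucket 7
804 -> bucket 3
412 -> bucket 7 (collision)
193 -> bucket 4
876 -> bucket 3 (collision)
646 -> bucket 7 (collision)
183 -> bucket 3 (collision)
Final buckets:
0: .
1: .
2: .
3: 804 -> 876 -> 183
4: 193
5: .
6: .
7: 736 -> 412 -> 646
8: .

3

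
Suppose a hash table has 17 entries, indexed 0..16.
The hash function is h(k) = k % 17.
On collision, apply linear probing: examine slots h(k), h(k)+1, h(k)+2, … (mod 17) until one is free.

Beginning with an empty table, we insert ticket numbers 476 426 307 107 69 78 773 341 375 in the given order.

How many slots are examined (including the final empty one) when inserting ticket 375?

476: h=0 => slot 0
426: h=1 => slot 1
307: h=1, probe 1,2 => slot 2
107: h=5 => slot 5
69: h=1, probe 1,2,3 => slot 3
78: h=10 => slot 10
773: h=8 => slot 8
341: h=1, probe 1,2,3,4 => slot 4
375: h=1, probe 1,2,3,4,5,6 => slot 6
Table: [476, 426, 307, 69, 341, 107, 375, -, 773, -, 78, -, -, -, -, -, -]

6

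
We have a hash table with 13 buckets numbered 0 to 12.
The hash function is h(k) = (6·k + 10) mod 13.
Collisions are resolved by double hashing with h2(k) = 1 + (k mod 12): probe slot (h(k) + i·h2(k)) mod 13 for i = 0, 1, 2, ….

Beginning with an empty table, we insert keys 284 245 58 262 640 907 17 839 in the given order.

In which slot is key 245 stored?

4

284 hashes to 11; slot 11 is free => place at 11.
245 hashes to 11, h2=6; 11 taken => place at 4.
58 hashes to 7; slot 7 is free => place at 7.
262 hashes to 9; slot 9 is free => place at 9.
640 hashes to 2; slot 2 is free => place at 2.
907 hashes to 5; slot 5 is free => place at 5.
17 hashes to 8; slot 8 is free => place at 8.
839 hashes to 0; slot 0 is free => place at 0.
Table: [839, ∅, 640, ∅, 245, 907, ∅, 58, 17, 262, ∅, 284, ∅]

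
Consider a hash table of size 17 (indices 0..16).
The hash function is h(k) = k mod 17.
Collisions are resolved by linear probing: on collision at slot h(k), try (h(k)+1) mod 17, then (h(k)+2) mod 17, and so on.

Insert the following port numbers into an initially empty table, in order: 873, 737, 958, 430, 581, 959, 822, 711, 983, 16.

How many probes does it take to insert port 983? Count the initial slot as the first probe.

2

873: h=6 => slot 6
737: h=6, probe 6,7 => slot 7
958: h=6, probe 6,7,8 => slot 8
430: h=5 => slot 5
581: h=3 => slot 3
959: h=7, probe 7,8,9 => slot 9
822: h=6, probe 6,7,8,9,10 => slot 10
711: h=14 => slot 14
983: h=14, probe 14,15 => slot 15
16: h=16 => slot 16
Table: [., ., ., 581, ., 430, 873, 737, 958, 959, 822, ., ., ., 711, 983, 16]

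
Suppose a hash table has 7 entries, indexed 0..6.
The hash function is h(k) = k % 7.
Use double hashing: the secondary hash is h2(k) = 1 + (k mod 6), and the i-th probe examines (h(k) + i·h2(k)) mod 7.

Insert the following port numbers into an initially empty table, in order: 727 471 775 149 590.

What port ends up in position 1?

Insert 727: h=6, slot 6 empty → index 6.
Insert 471: h=2, slot 2 empty → index 2.
Insert 775: h=5, slot 5 empty → index 5.
Insert 149: h=2, h2=6, slot 2 occupied → index 1.
Insert 590: h=2, h2=3, slots 2,5,1 occupied → index 4.
Table: [∅, 149, 471, ∅, 590, 775, 727]

149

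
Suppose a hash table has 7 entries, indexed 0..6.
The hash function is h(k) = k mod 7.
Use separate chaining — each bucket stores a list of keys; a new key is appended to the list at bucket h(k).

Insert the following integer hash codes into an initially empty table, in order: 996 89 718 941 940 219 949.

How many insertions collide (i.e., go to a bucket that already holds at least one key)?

3

996 -> bucket 2
89 -> bucket 5
718 -> bucket 4
941 -> bucket 3
940 -> bucket 2 (collision)
219 -> bucket 2 (collision)
949 -> bucket 4 (collision)
Final buckets:
0: —
1: —
2: 996 -> 940 -> 219
3: 941
4: 718 -> 949
5: 89
6: —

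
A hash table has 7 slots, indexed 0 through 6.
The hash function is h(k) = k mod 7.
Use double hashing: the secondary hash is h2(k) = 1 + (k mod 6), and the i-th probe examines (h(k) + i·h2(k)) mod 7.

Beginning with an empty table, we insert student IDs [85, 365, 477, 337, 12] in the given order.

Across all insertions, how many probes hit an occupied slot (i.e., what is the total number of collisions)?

4

Insert 85: h=1, slot 1 empty => index 1.
Insert 365: h=1, h2=6, slot 1 occupied => index 0.
Insert 477: h=1, h2=4, slot 1 occupied => index 5.
Insert 337: h=1, h2=2, slot 1 occupied => index 3.
Insert 12: h=5, h2=1, slot 5 occupied => index 6.
Table: [365, 85, -, 337, -, 477, 12]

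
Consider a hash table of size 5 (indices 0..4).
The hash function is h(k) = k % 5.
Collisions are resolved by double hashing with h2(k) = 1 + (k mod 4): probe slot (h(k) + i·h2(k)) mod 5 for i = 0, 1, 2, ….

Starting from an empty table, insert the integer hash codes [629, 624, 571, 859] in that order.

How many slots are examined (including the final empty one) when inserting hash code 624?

629: h=4 -> slot 4
624: h=4, h2=1, probe 4,0 -> slot 0
571: h=1 -> slot 1
859: h=4, h2=4, probe 4,3 -> slot 3
Table: [624, 571, —, 859, 629]

2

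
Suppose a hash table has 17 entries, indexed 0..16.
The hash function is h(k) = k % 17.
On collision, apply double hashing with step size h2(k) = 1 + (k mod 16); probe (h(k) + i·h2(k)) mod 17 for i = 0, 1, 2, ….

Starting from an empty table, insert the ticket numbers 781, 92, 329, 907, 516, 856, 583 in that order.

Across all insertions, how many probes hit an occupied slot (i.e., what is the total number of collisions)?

Insert 781: h=16, slot 16 empty → index 16.
Insert 92: h=7, slot 7 empty → index 7.
Insert 329: h=6, slot 6 empty → index 6.
Insert 907: h=6, h2=12, slot 6 occupied → index 1.
Insert 516: h=6, h2=5, slot 6 occupied → index 11.
Insert 856: h=6, h2=9, slot 6 occupied → index 15.
Insert 583: h=5, slot 5 empty → index 5.
Table: [—, 907, —, —, —, 583, 329, 92, —, —, —, 516, —, —, —, 856, 781]

3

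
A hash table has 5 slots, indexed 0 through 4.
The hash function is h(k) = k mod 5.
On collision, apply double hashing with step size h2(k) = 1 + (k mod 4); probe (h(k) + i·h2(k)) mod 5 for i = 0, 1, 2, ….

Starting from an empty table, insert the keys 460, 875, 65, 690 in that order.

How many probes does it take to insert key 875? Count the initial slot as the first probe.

2

460: h=0 -> slot 0
875: h=0, h2=4, probe 0,4 -> slot 4
65: h=0, h2=2, probe 0,2 -> slot 2
690: h=0, h2=3, probe 0,3 -> slot 3
Table: [460, —, 65, 690, 875]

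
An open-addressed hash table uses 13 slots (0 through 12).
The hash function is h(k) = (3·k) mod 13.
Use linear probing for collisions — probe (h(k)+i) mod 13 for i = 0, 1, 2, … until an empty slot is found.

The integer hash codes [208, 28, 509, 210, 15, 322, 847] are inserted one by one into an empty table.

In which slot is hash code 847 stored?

208 hashes to 0; slot 0 is free → place at 0.
28 hashes to 6; slot 6 is free → place at 6.
509 hashes to 6; 6 taken → place at 7.
210 hashes to 6; 6,7 taken → place at 8.
15 hashes to 6; 6,7,8 taken → place at 9.
322 hashes to 4; slot 4 is free → place at 4.
847 hashes to 6; 6,7,8,9 taken → place at 10.
Table: [208, ∅, ∅, ∅, 322, ∅, 28, 509, 210, 15, 847, ∅, ∅]

10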